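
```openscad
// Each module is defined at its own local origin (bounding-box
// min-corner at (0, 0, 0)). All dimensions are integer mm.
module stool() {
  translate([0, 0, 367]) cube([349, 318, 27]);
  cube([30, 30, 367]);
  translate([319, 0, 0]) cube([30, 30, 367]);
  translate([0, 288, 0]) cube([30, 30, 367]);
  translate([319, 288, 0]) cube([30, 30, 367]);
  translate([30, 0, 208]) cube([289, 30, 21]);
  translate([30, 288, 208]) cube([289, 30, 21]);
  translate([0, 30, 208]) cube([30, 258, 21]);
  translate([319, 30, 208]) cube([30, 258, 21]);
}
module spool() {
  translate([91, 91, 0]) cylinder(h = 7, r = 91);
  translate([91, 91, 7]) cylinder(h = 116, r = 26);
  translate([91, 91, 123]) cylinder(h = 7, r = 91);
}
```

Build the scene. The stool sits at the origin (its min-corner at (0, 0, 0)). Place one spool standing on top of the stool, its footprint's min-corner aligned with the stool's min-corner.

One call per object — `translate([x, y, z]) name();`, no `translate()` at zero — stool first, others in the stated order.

stool();
translate([0, 0, 394]) spool();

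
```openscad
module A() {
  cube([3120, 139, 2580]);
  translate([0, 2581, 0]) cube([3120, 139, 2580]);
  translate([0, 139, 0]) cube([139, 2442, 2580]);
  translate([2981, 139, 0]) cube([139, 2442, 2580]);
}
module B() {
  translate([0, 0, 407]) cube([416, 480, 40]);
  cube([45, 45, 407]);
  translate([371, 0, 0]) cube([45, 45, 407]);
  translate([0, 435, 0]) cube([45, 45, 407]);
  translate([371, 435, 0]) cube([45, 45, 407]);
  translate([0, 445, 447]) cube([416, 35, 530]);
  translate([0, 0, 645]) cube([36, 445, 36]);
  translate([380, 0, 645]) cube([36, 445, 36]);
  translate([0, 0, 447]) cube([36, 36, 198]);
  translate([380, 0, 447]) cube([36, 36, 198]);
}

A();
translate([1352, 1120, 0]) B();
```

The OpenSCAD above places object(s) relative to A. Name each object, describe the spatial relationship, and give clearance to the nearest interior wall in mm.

A is a house frame. B is a chair. The chair sits inside the house frame, centred. The clearance to the nearest interior wall is 981 mm.

Clearances: x = 1213, y = 981; minimum 981 mm.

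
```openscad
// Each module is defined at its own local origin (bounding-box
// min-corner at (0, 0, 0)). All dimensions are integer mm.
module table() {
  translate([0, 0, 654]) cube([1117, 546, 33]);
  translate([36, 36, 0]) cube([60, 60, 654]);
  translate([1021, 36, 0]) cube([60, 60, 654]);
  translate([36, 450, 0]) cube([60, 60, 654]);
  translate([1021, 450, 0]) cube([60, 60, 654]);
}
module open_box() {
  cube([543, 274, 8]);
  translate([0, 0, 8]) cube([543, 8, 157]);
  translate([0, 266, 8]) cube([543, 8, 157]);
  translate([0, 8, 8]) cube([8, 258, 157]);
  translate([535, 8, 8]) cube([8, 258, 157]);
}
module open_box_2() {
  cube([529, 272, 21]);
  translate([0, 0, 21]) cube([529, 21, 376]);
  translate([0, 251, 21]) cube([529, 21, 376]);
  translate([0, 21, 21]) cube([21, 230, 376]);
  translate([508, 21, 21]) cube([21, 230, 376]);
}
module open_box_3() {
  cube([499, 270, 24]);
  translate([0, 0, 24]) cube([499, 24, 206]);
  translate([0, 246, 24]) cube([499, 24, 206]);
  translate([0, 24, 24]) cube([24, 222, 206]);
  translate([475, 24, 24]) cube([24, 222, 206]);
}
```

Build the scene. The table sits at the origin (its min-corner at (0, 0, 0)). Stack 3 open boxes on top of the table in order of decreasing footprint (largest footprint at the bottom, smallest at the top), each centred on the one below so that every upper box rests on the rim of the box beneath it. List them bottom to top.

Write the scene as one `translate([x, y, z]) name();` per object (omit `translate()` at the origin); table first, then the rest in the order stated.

table();
translate([287, 136, 687]) open_box();
translate([294, 137, 852]) open_box_2();
translate([309, 138, 1249]) open_box_3();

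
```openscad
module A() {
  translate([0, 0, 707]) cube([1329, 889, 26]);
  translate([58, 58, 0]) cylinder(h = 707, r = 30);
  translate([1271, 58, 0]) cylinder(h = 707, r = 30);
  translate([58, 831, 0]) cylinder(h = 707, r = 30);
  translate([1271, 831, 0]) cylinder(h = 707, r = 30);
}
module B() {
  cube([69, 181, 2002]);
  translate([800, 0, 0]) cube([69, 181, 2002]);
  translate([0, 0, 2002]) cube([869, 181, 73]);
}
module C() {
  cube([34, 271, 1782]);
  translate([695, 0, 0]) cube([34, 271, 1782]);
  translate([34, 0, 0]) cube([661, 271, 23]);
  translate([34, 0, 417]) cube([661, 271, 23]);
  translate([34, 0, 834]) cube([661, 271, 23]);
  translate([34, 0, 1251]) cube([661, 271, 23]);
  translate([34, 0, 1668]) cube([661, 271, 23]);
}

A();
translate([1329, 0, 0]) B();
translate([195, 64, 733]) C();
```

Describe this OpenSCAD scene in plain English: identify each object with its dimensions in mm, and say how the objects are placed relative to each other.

A is a table with a 1329×889 mm rectangular top, 26 mm thick, top surface at z = 733 mm, supported by four round legs of 60 mm diameter, each leg's bounding box inset 28 mm from the nearest pair of top edges, running from the floor.

B is a rectangular door frame: two vertical jambs of 69×181 mm section, 2002 mm tall, with a clear opening 731 mm wide between their inner faces. A header 73 mm tall and 181 mm deep lies on top of the jambs and spans the full outside width.

C is an open bookshelf. Two side panels, each 34 mm thick, 271 mm deep and 1782 mm tall, stand 729 mm apart (outside-to-outside). Between them sit 5 shelves, each 23 mm thick and 271 mm deep, spanning the full gap between the sides. The bottom shelf rests on the floor (its underside at z = 0) and the clear gap between one shelf's top and the next shelf's underside is 394 mm.

The door frame is against the table's +x side, with their −y faces flush. The bookshelf is on top of the table.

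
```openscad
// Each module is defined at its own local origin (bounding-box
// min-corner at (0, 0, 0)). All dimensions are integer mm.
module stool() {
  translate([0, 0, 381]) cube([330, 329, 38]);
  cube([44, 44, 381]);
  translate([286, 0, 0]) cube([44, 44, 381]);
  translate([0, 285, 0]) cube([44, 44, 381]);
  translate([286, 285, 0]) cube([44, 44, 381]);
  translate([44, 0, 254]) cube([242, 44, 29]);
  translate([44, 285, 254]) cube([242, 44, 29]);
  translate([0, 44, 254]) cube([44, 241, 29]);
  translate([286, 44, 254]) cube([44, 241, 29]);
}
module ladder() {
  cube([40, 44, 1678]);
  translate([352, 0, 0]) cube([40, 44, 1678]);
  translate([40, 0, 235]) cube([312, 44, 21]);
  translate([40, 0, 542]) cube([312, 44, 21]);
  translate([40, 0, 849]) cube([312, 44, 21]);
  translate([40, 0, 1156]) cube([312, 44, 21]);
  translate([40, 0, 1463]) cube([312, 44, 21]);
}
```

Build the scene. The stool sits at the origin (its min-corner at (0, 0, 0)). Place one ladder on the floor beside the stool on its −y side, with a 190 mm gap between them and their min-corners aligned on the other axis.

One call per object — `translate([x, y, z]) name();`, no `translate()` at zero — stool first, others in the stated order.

stool();
translate([0, -234, 0]) ladder();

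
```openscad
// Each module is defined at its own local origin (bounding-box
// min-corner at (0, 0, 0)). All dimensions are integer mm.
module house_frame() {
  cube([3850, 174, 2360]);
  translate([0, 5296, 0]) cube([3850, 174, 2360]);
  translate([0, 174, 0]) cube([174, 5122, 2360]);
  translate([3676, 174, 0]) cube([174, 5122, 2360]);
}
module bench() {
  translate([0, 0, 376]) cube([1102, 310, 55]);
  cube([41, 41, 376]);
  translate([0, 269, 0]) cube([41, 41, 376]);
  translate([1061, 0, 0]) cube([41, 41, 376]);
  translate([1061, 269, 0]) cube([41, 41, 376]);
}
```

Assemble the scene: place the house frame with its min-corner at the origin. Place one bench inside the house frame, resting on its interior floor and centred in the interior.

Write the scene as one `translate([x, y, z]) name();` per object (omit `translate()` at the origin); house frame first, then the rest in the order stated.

house_frame();
translate([1374, 2580, 0]) bench();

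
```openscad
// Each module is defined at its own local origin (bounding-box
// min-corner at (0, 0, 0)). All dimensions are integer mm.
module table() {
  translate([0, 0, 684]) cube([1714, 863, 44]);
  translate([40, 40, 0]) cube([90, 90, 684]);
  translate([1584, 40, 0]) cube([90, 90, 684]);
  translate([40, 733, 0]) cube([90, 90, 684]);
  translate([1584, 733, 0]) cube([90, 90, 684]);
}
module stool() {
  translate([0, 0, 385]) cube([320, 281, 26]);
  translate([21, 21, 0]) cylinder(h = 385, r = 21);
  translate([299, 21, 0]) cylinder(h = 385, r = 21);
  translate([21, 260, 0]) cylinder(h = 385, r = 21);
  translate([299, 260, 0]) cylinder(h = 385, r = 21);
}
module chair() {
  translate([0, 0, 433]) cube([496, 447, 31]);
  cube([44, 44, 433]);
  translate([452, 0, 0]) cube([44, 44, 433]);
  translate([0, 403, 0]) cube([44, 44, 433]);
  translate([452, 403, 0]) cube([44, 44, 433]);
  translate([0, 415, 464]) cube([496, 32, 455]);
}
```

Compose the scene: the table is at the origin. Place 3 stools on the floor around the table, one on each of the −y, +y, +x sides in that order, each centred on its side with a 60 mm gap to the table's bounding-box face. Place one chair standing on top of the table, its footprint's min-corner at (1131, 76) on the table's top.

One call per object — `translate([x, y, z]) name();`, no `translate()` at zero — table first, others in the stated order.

table();
translate([697, -341, 0]) stool();
translate([697, 923, 0]) stool();
translate([1774, 291, 0]) stool();
translate([1131, 76, 728]) chair();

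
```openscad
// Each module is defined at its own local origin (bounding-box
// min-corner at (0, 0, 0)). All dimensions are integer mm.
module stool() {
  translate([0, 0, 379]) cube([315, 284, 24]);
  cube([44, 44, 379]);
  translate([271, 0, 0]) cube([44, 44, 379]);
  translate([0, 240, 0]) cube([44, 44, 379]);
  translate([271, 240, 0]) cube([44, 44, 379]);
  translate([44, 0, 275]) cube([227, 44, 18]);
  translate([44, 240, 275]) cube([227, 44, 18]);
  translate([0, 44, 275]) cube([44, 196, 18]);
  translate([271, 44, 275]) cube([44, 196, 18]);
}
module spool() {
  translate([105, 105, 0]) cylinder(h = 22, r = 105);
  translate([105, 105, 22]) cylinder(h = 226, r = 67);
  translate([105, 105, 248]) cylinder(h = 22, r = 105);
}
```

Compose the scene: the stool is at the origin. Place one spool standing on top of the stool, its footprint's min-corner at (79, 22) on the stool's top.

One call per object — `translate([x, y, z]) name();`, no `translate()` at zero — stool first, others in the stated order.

stool();
translate([79, 22, 403]) spool();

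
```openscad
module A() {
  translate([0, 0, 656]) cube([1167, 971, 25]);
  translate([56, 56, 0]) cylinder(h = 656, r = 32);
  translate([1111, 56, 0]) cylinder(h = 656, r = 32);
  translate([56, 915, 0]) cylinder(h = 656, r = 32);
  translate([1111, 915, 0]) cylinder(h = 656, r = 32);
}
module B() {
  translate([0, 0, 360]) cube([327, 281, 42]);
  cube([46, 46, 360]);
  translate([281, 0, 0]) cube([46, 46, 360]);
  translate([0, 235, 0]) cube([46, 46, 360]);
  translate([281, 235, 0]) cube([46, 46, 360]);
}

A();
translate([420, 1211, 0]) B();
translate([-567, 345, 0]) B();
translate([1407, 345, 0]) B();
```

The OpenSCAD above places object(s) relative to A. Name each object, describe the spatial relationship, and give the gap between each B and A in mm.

Each stool's nearest face is 240 mm from the table's bounding box.

A is a table. B is a stool. Three stools sit around the table at the +y, −x, +x sides. The gap between each stool and the table is 240 mm.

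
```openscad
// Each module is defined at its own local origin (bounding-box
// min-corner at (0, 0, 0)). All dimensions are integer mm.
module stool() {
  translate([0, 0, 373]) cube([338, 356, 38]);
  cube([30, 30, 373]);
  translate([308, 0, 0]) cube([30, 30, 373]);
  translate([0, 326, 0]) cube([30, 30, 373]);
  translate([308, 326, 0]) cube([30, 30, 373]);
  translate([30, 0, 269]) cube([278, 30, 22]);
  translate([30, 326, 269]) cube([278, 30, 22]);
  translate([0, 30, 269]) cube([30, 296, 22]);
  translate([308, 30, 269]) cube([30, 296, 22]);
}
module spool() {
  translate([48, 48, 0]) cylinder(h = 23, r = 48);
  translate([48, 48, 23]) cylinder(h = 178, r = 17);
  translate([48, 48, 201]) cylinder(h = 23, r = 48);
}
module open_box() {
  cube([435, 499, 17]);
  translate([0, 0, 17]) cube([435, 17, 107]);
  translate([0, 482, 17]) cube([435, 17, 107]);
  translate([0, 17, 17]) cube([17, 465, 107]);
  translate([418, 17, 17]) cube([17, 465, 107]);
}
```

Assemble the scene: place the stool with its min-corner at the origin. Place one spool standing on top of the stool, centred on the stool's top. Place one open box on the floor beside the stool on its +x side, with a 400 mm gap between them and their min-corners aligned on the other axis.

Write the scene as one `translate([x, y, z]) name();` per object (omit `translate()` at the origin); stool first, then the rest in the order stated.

stool();
translate([121, 130, 411]) spool();
translate([738, 0, 0]) open_box();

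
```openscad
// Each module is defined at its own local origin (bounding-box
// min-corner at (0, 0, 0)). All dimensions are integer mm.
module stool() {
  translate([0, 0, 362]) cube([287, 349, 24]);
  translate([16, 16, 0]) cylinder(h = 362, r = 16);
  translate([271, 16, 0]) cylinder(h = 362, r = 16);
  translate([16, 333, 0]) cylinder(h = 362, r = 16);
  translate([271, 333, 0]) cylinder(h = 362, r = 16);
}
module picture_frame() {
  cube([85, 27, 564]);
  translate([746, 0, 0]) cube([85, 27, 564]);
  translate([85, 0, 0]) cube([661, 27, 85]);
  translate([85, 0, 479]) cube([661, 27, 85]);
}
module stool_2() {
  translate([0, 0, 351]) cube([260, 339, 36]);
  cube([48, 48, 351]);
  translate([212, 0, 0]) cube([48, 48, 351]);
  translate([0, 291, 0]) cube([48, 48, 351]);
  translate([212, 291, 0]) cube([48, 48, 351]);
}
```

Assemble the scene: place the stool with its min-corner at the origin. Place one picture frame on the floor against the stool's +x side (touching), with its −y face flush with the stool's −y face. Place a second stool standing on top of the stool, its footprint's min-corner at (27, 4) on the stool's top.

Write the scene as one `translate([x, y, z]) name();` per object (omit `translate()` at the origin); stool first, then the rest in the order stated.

stool();
translate([287, 0, 0]) picture_frame();
translate([27, 4, 386]) stool_2();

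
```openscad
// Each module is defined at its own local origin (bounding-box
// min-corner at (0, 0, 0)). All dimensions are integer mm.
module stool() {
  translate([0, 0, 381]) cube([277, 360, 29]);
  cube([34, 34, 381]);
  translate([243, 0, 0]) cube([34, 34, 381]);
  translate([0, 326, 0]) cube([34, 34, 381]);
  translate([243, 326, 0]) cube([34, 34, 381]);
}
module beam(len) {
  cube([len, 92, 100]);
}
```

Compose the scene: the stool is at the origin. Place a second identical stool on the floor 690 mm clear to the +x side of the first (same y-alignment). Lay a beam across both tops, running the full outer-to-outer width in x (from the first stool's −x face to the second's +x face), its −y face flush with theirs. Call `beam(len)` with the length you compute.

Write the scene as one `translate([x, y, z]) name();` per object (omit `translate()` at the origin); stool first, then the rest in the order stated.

stool();
translate([967, 0, 0]) stool();
translate([0, 0, 410]) beam(1244);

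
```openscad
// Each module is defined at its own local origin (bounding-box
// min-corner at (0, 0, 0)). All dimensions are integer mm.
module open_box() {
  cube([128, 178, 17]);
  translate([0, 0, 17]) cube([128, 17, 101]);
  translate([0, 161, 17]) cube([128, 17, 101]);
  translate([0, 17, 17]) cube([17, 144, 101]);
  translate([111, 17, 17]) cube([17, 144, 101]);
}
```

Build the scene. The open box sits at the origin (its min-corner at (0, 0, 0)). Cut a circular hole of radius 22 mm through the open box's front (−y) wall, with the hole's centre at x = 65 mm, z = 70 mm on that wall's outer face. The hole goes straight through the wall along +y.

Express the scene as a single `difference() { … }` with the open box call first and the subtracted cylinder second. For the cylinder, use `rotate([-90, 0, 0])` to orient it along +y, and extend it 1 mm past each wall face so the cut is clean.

difference() {
  open_box();
  translate([65, -1, 70]) rotate([-90, 0, 0]) cylinder(h = 19, r = 22);
}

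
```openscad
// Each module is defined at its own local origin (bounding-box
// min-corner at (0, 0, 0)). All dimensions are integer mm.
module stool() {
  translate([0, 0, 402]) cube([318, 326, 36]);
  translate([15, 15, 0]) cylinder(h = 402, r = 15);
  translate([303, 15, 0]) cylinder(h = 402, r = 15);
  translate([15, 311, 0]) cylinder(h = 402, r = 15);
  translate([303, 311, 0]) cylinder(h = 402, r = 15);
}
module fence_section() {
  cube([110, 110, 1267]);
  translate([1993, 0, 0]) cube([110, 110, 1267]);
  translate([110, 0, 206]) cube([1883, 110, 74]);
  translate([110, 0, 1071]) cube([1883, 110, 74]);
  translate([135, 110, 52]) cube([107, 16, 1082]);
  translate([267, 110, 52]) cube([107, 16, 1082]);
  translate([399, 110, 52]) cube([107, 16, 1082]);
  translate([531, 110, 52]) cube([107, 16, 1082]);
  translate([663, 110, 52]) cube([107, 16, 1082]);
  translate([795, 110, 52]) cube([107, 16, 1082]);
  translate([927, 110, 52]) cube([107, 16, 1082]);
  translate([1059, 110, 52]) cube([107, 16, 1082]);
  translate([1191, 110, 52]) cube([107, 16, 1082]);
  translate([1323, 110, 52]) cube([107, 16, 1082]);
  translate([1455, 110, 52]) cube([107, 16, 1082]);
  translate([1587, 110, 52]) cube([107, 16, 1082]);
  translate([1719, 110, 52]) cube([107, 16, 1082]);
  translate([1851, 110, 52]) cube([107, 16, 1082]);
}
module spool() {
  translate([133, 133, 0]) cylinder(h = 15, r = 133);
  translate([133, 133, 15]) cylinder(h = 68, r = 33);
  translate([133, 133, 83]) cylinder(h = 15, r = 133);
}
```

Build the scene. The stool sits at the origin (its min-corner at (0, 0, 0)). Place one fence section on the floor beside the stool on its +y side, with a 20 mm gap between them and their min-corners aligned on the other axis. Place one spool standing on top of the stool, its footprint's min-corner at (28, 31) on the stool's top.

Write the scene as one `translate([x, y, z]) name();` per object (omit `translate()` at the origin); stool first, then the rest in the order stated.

stool();
translate([0, 346, 0]) fence_section();
translate([28, 31, 438]) spool();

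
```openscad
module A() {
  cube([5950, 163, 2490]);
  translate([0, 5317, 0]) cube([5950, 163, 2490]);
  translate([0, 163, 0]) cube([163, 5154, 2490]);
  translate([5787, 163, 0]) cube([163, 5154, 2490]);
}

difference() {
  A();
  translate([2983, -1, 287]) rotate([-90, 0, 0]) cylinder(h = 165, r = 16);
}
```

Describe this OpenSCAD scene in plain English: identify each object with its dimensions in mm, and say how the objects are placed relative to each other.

A is a box-shaped house frame (walls only): outside footprint 5950×5480 mm, wall height 2490 mm, wall thickness 163 mm. The two y-facing walls run the full x-width; the two x-facing walls fit between the inner faces of the y-facing walls.

The house frame has a circular hole of radius 16 mm through its front wall, centred at (x = 2983, z = 287).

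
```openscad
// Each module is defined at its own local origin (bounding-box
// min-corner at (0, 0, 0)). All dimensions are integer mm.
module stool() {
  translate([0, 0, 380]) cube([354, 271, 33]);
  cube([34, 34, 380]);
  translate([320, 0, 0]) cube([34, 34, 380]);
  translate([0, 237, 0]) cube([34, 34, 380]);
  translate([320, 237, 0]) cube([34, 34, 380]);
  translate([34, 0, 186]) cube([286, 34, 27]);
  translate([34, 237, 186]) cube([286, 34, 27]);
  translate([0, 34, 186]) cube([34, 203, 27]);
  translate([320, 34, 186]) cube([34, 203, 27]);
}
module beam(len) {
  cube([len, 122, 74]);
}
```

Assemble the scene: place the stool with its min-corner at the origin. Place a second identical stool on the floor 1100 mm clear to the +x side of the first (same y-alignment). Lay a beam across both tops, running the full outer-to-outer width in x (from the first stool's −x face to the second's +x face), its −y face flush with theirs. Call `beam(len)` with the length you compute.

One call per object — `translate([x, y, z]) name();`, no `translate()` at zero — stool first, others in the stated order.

stool();
translate([1454, 0, 0]) stool();
translate([0, 0, 413]) beam(1808);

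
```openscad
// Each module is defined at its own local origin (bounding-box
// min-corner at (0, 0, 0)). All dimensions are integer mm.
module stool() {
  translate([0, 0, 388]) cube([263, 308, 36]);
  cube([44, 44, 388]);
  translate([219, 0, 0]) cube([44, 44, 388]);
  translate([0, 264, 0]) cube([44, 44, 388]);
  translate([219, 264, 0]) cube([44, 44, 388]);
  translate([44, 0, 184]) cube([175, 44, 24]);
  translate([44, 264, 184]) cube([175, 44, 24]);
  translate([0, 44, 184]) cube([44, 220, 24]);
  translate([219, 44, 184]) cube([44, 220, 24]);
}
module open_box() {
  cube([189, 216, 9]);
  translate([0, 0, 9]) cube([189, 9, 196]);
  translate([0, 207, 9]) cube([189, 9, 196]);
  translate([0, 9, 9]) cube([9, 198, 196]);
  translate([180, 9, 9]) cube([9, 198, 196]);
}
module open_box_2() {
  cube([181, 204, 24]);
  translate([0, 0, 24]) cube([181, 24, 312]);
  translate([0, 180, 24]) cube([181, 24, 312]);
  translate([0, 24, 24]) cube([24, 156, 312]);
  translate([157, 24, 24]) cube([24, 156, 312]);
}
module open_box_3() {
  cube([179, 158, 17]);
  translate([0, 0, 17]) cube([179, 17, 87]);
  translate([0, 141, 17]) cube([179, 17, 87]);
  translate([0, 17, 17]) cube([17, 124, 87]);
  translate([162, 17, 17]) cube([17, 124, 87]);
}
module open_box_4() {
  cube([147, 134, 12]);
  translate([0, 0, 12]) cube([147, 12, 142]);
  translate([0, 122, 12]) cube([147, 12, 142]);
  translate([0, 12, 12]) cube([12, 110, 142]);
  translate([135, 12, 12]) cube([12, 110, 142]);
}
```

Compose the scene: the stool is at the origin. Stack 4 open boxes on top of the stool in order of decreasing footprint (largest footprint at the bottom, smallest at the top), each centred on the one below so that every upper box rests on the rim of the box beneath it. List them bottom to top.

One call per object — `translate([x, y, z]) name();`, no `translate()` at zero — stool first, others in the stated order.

stool();
translate([37, 46, 424]) open_box();
translate([41, 52, 629]) open_box_2();
translate([42, 75, 965]) open_box_3();
translate([58, 87, 1069]) open_box_4();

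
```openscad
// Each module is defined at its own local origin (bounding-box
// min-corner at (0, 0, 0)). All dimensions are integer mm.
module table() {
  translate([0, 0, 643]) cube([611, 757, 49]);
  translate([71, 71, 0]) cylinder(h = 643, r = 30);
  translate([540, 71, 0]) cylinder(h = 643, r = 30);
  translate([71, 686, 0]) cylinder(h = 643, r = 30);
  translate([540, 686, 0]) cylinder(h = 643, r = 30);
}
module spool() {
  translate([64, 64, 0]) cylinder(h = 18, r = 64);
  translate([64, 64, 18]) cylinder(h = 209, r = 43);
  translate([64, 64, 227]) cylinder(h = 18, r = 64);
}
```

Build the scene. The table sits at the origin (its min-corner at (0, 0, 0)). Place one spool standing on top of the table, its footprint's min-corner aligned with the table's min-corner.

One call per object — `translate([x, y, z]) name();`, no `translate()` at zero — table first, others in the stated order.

table();
translate([0, 0, 692]) spool();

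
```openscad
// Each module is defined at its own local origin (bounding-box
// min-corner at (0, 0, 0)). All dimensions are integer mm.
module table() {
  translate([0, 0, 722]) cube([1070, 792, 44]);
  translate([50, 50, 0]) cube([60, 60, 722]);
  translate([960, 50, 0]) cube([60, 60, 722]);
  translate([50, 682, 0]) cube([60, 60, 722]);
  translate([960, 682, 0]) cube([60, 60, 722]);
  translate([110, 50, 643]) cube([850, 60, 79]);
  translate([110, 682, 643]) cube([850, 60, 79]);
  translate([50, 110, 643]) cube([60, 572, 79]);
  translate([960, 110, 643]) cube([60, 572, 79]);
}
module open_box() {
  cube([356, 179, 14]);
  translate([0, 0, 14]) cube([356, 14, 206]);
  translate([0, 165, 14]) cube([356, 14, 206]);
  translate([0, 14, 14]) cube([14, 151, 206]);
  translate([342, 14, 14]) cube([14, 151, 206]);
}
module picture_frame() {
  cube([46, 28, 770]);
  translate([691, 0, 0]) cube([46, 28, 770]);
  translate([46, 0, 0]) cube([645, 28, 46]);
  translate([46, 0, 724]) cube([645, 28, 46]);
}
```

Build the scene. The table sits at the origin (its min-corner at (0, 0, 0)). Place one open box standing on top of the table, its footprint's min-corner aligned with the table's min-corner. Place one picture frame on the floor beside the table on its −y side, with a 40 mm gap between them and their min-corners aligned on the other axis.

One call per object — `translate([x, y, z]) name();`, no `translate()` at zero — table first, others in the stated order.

table();
translate([0, 0, 766]) open_box();
translate([0, -68, 0]) picture_frame();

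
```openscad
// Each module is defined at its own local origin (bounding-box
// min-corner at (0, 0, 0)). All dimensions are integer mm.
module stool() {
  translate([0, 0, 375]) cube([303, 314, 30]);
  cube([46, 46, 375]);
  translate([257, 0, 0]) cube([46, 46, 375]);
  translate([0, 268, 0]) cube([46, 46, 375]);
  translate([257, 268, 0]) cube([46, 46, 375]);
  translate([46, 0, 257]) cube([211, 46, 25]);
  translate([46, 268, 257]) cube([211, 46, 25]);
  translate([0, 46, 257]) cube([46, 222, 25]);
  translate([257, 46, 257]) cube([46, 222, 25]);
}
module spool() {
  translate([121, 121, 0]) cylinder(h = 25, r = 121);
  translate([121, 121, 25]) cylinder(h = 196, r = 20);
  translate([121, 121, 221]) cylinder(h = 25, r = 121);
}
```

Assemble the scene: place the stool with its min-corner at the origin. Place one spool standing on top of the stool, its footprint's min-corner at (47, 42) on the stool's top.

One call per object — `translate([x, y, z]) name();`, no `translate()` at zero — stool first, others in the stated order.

stool();
translate([47, 42, 405]) spool();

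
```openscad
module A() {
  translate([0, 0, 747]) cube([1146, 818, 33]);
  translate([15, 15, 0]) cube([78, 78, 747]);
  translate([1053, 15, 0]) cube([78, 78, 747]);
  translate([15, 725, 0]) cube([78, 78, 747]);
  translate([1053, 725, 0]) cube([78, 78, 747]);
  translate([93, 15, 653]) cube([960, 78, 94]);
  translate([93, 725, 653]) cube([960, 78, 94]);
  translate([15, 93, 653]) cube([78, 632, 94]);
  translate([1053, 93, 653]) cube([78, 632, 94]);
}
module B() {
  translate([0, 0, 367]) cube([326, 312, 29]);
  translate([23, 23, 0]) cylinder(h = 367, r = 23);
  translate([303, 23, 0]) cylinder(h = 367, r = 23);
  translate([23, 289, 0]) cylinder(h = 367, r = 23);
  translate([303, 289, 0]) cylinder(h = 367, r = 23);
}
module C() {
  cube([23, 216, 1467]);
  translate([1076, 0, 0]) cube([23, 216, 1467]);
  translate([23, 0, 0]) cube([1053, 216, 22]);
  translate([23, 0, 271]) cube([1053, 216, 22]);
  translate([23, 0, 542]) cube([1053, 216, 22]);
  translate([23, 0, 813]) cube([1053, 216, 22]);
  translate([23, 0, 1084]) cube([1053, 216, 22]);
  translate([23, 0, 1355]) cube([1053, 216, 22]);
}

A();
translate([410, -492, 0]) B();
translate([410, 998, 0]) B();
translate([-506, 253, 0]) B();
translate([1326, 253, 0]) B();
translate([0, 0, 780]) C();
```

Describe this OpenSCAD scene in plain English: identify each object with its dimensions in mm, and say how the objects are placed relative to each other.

A is a table with a 1146×818 mm rectangular top, 33 mm thick, top surface at z = 780 mm, supported by four 78×78 mm square legs, each inset 15 mm from the nearest pair of top edges, running from the floor. Four apron rails, 78 mm thick and 94 mm tall, run between adjacent legs with their top edges flush with the underside of the top and their outer faces flush with the legs' outer faces.

B is a four-legged stool. The seat is 326×312 mm, 29 mm thick, top at z = 396 mm. It stands on four round legs, each 46 mm in diameter, from z = 0 to the seat underside, each leg's axis is inset half a diameter from the nearest pair of seat edges (so the leg's bounding box is flush with the corner).

C is an open bookshelf. Two side panels, each 23 mm thick, 216 mm deep and 1467 mm tall, stand 1099 mm apart (outside-to-outside). Between them sit 6 shelves, each 22 mm thick and 216 mm deep, spanning the full gap between the sides. The bottom shelf rests on the floor (its underside at z = 0) and the clear gap between one shelf's top and the next shelf's underside is 249 mm.

Four stools sit around the table at the −y, +y, −x, +x sides. The bookshelf is on top of the table.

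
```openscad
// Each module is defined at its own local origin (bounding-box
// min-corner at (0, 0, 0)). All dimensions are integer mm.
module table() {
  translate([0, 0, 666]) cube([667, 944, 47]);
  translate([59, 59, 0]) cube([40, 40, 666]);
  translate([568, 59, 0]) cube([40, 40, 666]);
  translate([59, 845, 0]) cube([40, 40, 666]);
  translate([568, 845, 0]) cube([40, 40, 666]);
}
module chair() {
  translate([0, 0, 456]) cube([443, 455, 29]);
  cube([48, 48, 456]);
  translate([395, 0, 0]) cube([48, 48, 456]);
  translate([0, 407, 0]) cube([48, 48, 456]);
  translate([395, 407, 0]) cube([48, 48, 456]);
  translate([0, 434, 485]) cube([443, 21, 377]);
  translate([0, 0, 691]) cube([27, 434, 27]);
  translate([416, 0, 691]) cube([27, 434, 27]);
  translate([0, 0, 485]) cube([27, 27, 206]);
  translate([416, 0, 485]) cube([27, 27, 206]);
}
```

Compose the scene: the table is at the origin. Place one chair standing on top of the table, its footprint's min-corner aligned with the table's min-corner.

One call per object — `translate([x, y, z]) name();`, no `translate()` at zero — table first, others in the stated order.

table();
translate([0, 0, 713]) chair();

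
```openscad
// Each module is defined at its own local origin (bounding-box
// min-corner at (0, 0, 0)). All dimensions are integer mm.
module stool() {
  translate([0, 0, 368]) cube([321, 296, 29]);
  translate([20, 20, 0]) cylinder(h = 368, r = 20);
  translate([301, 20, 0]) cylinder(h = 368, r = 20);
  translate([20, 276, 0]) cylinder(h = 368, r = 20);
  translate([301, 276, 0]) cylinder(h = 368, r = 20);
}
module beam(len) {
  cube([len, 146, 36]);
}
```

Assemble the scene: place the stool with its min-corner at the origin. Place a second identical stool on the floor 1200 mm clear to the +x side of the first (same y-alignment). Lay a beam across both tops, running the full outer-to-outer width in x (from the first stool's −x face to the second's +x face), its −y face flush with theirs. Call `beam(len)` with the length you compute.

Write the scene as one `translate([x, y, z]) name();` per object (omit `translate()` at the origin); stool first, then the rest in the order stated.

stool();
translate([1521, 0, 0]) stool();
translate([0, 0, 397]) beam(1842);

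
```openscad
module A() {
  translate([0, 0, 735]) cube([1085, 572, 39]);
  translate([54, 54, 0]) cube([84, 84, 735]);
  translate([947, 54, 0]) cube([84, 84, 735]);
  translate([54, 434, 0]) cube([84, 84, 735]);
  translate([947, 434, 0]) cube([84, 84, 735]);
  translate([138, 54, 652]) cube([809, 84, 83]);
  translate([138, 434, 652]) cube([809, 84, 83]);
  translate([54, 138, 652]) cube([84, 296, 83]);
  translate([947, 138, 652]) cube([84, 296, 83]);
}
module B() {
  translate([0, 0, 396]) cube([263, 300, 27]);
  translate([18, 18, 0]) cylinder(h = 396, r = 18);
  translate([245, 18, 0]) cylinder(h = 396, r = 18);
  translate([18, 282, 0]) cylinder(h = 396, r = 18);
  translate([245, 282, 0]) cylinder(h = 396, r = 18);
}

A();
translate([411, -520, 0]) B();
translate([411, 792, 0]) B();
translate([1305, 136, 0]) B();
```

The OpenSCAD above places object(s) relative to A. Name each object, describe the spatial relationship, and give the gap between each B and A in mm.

A is a table. B is a stool. Three stools sit around the table at the −y, +y, +x sides. The gap between each stool and the table is 220 mm.

Each stool's nearest face is 220 mm from the table's bounding box.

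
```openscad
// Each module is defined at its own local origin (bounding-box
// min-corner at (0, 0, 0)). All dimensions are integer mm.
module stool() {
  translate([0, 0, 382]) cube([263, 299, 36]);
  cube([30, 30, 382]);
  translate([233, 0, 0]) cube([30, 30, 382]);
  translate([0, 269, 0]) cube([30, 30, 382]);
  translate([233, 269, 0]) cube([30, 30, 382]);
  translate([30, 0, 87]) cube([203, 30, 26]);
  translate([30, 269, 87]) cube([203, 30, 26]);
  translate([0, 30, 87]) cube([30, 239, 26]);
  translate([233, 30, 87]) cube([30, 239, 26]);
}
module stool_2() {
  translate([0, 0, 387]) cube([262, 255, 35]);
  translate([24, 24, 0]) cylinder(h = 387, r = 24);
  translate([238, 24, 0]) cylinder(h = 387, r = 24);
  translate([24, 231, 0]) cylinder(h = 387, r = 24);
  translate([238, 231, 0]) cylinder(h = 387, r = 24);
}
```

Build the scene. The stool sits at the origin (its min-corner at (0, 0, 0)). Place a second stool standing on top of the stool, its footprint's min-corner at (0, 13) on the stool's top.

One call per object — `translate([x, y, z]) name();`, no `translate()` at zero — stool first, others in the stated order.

stool();
translate([0, 13, 418]) stool_2();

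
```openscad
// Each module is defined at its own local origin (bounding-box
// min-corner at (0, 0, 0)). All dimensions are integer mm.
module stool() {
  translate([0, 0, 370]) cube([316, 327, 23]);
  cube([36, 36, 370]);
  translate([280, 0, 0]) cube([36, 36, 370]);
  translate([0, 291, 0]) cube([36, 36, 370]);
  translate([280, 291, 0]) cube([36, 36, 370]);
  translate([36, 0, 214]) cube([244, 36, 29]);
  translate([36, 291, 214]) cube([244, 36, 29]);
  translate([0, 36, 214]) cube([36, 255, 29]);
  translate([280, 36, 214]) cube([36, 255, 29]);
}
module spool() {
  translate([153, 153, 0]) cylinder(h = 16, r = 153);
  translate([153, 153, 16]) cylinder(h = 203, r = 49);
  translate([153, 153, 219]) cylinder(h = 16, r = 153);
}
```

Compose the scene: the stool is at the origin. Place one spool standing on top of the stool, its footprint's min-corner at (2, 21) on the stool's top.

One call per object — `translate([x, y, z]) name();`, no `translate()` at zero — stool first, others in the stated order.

stool();
translate([2, 21, 393]) spool();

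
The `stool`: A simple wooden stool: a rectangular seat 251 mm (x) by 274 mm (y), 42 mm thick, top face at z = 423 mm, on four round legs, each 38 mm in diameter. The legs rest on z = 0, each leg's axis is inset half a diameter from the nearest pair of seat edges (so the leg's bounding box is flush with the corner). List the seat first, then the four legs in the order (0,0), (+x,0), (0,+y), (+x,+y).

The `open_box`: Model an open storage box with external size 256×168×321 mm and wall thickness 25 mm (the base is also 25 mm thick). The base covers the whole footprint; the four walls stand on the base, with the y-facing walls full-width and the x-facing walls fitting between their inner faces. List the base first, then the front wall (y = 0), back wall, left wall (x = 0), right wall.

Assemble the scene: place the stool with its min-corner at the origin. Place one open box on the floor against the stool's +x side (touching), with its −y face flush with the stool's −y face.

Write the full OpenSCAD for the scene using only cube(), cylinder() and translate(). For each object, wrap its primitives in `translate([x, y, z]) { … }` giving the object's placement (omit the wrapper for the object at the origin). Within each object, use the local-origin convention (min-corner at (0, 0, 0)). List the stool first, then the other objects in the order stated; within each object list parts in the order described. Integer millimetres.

translate([0, 0, 381]) cube([251, 274, 42]);
translate([19, 19, 0]) cylinder(h = 381, r = 19);
translate([232, 19, 0]) cylinder(h = 381, r = 19);
translate([19, 255, 0]) cylinder(h = 381, r = 19);
translate([232, 255, 0]) cylinder(h = 381, r = 19);
translate([251, 0, 0]) {
  cube([256, 168, 25]);
  translate([0, 0, 25]) cube([256, 25, 296]);
  translate([0, 143, 25]) cube([256, 25, 296]);
  translate([0, 25, 25]) cube([25, 118, 296]);
  translate([231, 25, 25]) cube([25, 118, 296]);
}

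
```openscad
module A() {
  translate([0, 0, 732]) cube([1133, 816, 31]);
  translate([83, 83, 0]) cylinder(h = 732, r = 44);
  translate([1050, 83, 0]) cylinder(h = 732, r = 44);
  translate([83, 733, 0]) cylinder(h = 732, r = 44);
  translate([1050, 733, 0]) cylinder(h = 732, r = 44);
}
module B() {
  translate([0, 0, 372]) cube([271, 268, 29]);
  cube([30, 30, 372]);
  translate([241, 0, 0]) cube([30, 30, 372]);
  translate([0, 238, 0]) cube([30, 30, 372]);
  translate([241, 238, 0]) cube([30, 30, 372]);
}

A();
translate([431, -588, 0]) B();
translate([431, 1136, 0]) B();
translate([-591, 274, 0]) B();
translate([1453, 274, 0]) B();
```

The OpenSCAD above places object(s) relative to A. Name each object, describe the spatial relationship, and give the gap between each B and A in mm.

Each stool's nearest face is 320 mm from the table's bounding box.

A is a table. B is a stool. Four stools sit around the table at the −y, +y, −x, +x sides. The gap between each stool and the table is 320 mm.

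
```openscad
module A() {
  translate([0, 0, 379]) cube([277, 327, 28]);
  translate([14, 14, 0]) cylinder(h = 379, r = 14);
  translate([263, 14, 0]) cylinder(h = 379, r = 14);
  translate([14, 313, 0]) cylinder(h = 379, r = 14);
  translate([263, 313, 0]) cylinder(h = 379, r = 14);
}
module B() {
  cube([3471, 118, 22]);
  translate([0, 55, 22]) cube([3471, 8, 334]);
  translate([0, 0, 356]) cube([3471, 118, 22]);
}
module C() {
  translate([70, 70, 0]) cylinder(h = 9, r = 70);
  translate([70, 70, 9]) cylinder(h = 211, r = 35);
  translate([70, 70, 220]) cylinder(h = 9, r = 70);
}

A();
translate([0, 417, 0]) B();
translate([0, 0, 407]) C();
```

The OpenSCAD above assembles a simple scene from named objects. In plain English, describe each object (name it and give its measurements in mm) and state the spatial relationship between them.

A is a four-legged stool. The seat is a 277×327×28 mm slab whose top surface is at z = 407 mm; four round legs, each 28 mm in diameter, run from the floor (z = 0) to the underside of the seat, each leg's axis is inset half a diameter from the nearest pair of seat edges (so the leg's bounding box is flush with the corner).

B is an I-beam lying along x, 3471 mm long. Overall section height 378 mm. Two flanges 118 mm wide (y) and 22 mm thick, one on the floor and one at the top; a web 8 mm thick runs between them, centred on the flange width.

C is a spool: two coaxial disc flanges of radius 70 mm and thickness 9 mm, joined by a core cylinder of radius 35 mm and height 211 mm. The lower flange rests on z = 0 and the three cylinders share a vertical axis.

The I-beam is on the floor beside the stool on its +y side. The spool is on top of the stool.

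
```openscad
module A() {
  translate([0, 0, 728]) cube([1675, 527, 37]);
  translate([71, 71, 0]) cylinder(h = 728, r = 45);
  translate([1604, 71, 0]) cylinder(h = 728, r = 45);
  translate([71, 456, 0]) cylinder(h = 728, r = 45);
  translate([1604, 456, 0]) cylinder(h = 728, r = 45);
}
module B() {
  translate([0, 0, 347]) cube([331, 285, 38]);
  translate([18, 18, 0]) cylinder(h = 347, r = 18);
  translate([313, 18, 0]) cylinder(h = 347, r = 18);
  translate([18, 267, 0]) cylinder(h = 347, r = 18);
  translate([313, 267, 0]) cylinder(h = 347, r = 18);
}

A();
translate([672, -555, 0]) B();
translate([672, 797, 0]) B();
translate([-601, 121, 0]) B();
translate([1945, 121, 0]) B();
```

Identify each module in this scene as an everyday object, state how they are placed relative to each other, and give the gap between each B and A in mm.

Each stool's nearest face is 270 mm from the table's bounding box.

A is a table. B is a stool. Four stools sit around the table at the −y, +y, −x, +x sides. The gap between each stool and the table is 270 mm.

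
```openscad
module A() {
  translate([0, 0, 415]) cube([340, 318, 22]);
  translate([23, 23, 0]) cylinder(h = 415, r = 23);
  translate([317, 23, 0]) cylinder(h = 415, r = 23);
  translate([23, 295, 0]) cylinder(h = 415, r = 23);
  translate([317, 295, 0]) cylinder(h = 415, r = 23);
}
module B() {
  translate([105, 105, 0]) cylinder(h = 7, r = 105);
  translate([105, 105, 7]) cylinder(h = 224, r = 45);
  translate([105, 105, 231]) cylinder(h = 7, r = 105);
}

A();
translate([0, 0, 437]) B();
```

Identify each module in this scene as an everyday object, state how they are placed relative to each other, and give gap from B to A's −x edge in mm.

A is a stool. B is a spool. The spool is on top of the stool. The gap from the spool to the stool's −x edge is 0 mm.

The spool's min-x is at 0; the stool's min-x is 0; gap = 0 mm.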